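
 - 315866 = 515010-830876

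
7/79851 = 7/79851 = 0.00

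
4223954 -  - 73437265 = 77661219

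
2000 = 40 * 50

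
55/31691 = 5/2881=0.00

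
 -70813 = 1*( - 70813) 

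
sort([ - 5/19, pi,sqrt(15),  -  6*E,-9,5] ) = [-6 * E, - 9, - 5/19, pi,sqrt(  15),5 ]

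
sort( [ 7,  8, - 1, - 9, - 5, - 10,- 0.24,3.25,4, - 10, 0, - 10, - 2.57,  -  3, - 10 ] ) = [ - 10, -10,-10, - 10, - 9, - 5,  -  3, - 2.57,  -  1, - 0.24, 0, 3.25, 4, 7,8]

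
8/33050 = 4/16525 = 0.00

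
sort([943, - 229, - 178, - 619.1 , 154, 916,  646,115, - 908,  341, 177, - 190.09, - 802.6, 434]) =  [ - 908,- 802.6,-619.1, - 229, - 190.09, - 178,115 , 154,177,341,434,  646,916,943] 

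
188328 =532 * 354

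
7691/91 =84 + 47/91= 84.52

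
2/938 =1/469 = 0.00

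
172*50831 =8742932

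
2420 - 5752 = -3332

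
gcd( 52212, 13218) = 6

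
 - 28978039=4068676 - 33046715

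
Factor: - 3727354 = -2^1*1863677^1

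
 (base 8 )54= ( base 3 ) 1122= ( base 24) 1K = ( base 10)44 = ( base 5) 134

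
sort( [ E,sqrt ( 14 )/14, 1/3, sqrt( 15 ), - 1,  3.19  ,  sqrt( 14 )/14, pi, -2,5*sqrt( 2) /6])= [-2,-1, sqrt( 14)/14,sqrt( 14 ) /14, 1/3,5*sqrt(2 ) /6, E, pi,3.19, sqrt(15)]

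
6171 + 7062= 13233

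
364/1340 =91/335 =0.27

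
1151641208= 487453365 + 664187843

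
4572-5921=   -1349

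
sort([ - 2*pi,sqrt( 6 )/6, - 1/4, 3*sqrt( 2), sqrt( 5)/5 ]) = [  -  2*pi, - 1/4,sqrt(6)/6,  sqrt( 5)/5, 3*sqrt( 2 ) ]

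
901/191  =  901/191  =  4.72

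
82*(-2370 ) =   -  194340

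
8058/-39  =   - 207  +  5/13 = - 206.62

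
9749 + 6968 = 16717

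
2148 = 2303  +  -155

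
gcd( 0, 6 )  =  6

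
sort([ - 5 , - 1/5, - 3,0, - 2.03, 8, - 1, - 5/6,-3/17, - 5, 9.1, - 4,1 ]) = [ - 5, - 5, - 4, - 3,-2.03, -1, - 5/6, - 1/5, - 3/17,0,1,8,9.1]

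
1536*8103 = 12446208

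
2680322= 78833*34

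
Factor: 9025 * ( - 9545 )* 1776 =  - 2^4*3^1 * 5^3*19^2*23^1 * 37^1*83^1 = -152991078000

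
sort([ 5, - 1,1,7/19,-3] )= [  -  3, - 1,7/19,1, 5] 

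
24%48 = 24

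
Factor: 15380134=2^1*7^1*11^1* 99871^1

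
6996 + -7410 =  - 414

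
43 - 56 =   -  13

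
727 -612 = 115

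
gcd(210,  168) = 42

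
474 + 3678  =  4152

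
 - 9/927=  - 1/103 = - 0.01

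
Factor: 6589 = 11^1 * 599^1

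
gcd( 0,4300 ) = 4300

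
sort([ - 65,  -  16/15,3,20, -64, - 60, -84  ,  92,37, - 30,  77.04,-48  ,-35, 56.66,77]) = [ - 84, -65,  -  64, - 60, - 48, - 35, - 30, -16/15,3, 20, 37,56.66,77, 77.04,92]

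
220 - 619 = -399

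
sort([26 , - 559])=[ - 559,26]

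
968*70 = 67760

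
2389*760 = 1815640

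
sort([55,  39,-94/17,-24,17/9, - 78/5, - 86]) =[ - 86,  -  24, - 78/5, - 94/17, 17/9, 39 , 55] 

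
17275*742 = 12818050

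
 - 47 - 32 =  - 79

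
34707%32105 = 2602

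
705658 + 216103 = 921761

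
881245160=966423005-85177845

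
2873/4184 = 2873/4184 = 0.69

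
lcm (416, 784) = 20384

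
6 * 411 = 2466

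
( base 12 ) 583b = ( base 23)IDI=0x266F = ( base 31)A7C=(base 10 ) 9839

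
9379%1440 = 739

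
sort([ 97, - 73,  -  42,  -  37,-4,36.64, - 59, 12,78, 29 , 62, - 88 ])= [ - 88,-73, -59, - 42, - 37, - 4,12, 29,36.64,62 , 78,97]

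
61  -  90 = - 29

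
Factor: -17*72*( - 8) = 9792= 2^6*3^2*17^1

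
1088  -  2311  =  -1223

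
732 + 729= 1461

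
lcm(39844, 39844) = 39844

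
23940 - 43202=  - 19262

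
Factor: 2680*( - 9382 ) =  - 2^4*5^1*67^1 *4691^1=- 25143760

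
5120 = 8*640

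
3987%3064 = 923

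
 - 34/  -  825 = 34/825 = 0.04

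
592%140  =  32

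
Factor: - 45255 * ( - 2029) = 3^1 * 5^1 * 7^1 *431^1*2029^1   =  91822395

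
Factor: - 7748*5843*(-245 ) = 11091533180 =2^2*5^1*7^2*13^1*149^1*5843^1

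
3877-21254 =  - 17377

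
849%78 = 69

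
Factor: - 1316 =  - 2^2*7^1*47^1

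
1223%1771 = 1223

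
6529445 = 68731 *95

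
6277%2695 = 887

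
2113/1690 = 2113/1690= 1.25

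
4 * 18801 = 75204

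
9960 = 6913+3047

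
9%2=1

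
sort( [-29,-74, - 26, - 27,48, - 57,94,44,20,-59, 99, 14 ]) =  [ - 74, - 59,-57,-29,- 27, - 26, 14,20  ,  44, 48 , 94, 99 ] 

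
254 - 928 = -674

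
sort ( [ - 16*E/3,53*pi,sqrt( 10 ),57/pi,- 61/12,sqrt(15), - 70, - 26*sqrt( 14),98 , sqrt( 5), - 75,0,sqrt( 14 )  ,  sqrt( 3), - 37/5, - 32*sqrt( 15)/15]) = [ - 26 * sqrt( 14 ),-75, - 70, - 16*E/3, - 32*sqrt( 15)/15, - 37/5, - 61/12, 0, sqrt( 3),sqrt(5),sqrt( 10 ),  sqrt( 14), sqrt( 15 ),57/pi, 98,53* pi ]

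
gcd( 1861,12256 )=1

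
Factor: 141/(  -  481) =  - 3^1*13^( - 1)*37^( - 1)*47^1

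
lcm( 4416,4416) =4416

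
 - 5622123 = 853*(-6591)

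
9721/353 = 9721/353 = 27.54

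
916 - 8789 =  - 7873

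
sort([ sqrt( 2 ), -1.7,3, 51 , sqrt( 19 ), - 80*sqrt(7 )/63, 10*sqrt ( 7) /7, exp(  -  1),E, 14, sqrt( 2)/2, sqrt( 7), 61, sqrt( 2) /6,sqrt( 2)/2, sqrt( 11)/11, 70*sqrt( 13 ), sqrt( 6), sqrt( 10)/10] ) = [ - 80*sqrt( 7)/63,-1.7, sqrt( 2) /6, sqrt( 11)/11, sqrt (10) /10,exp ( - 1), sqrt(2) /2, sqrt( 2)/2, sqrt( 2),sqrt( 6),sqrt (7), E, 3,  10*sqrt( 7 ) /7,sqrt(19), 14, 51,61, 70*sqrt( 13)]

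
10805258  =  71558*151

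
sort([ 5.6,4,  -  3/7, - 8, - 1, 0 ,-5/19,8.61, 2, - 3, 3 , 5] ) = [-8, -3, - 1, - 3/7, - 5/19,0, 2,  3,4,5, 5.6,  8.61]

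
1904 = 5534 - 3630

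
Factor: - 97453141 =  - 103^1*571^1*1657^1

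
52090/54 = 26045/27 = 964.63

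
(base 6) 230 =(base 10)90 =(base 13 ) 6c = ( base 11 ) 82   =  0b1011010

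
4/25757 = 4/25757   =  0.00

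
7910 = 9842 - 1932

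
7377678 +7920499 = 15298177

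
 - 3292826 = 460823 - 3753649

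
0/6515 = 0 =0.00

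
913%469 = 444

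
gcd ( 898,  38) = 2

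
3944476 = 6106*646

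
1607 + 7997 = 9604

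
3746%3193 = 553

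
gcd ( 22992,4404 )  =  12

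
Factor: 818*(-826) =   -  2^2*7^1*59^1* 409^1 =- 675668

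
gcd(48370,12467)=7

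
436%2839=436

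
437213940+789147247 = 1226361187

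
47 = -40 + 87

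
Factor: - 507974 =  - 2^1* 253987^1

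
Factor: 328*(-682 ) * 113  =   - 2^4 * 11^1 * 31^1*41^1* 113^1 = - 25277648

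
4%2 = 0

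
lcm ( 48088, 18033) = 144264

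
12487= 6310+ 6177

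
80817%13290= 1077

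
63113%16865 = 12518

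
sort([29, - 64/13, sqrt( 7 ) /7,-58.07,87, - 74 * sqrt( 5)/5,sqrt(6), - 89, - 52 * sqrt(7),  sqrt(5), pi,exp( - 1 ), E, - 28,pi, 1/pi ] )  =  [ - 52 * sqrt( 7),- 89, - 58.07, - 74*sqrt( 5)/5 , - 28, - 64/13,1/pi, exp(  -  1 ), sqrt( 7)/7 , sqrt( 5) , sqrt (6), E,pi, pi,29, 87]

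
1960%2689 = 1960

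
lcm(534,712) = 2136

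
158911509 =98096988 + 60814521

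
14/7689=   14/7689  =  0.00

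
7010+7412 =14422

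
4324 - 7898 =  - 3574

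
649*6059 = 3932291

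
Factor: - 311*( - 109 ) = 109^1*311^1 = 33899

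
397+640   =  1037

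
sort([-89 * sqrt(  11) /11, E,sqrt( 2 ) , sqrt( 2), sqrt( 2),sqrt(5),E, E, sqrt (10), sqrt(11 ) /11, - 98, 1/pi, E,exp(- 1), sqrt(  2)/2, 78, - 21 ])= [-98, - 89*sqrt ( 11 ) /11,-21 , sqrt( 11 ) /11,  1/pi,  exp(-1 ),sqrt(2)/2,sqrt(2),  sqrt (2),  sqrt (2),  sqrt(5),E,E,E, E,sqrt(10),78]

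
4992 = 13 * 384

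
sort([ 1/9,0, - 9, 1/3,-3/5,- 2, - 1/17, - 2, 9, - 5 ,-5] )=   [ - 9, - 5,-5, - 2, - 2, - 3/5, - 1/17,0,  1/9, 1/3 , 9]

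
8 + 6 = 14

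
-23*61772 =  - 1420756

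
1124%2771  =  1124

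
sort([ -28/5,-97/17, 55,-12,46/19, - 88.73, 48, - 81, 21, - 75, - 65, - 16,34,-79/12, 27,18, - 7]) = [ - 88.73, - 81,-75, - 65, - 16, - 12, -7, - 79/12, - 97/17,- 28/5,46/19,18, 21, 27, 34, 48,55]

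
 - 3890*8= - 31120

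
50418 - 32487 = 17931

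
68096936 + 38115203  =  106212139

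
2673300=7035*380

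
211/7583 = 211/7583 = 0.03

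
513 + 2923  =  3436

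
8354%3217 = 1920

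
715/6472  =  715/6472  =  0.11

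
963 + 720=1683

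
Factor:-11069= -11069^1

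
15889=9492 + 6397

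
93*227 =21111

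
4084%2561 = 1523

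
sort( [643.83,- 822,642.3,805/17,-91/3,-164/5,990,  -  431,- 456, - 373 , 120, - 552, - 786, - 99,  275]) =[ - 822, - 786, - 552, - 456, - 431, - 373, - 99,  -  164/5, - 91/3,  805/17 , 120, 275, 642.3,643.83 , 990 ] 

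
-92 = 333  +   - 425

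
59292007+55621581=114913588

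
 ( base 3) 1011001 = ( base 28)11Q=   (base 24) 1am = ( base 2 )1101000110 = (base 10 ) 838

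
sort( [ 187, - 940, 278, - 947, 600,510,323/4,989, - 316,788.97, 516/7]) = [ - 947, - 940,-316, 516/7,  323/4, 187,278, 510, 600,788.97,989] 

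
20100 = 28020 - 7920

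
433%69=19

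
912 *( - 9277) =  - 8460624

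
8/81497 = 8/81497 = 0.00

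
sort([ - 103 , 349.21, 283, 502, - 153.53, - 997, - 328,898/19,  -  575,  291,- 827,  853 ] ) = [ - 997, - 827,-575 , - 328, -153.53, - 103 , 898/19, 283,291, 349.21, 502,  853] 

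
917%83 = 4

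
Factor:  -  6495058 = -2^1* 31^1*104759^1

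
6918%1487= 970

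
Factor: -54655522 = -2^1*3329^1*8209^1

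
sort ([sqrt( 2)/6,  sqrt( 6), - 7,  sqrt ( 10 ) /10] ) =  [ - 7,sqrt( 2 ) /6, sqrt( 10 ) /10 , sqrt(6 ) ]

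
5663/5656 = 809/808  =  1.00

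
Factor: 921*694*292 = 186638808= 2^3*3^1*73^1*307^1 *347^1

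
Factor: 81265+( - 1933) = 79332 = 2^2*3^1*11^1*601^1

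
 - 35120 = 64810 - 99930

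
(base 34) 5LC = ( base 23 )C6K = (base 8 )14552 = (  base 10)6506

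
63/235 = 63/235 = 0.27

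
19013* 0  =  0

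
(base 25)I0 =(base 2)111000010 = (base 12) 316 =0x1c2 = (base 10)450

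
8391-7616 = 775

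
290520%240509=50011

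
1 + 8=9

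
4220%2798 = 1422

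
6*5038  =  30228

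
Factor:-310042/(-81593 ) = 2^1*19^1*41^1*139^(-1) * 199^1 * 587^( - 1)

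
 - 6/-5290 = 3/2645 = 0.00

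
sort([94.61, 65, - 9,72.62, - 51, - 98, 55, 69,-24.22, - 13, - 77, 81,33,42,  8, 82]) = [ - 98, - 77, - 51, - 24.22,-13, - 9 , 8,  33, 42, 55, 65 , 69,  72.62, 81, 82, 94.61] 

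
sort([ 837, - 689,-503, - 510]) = [-689,  -  510, - 503, 837]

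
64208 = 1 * 64208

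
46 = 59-13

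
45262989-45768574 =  - 505585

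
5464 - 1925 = 3539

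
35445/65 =545 + 4/13  =  545.31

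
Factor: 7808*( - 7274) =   -  56795392=-  2^8* 61^1*3637^1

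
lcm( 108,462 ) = 8316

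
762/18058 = 381/9029=0.04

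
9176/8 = 1147 = 1147.00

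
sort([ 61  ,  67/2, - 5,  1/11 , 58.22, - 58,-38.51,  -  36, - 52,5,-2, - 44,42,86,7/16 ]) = [ - 58, - 52, - 44, - 38.51, - 36, - 5, - 2,1/11,7/16, 5,67/2,  42, 58.22 , 61,  86] 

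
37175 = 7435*5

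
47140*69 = 3252660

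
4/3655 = 4/3655 = 0.00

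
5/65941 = 5/65941 = 0.00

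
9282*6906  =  64101492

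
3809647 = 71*53657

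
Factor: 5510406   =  2^1*3^1*11^1*29^1*2879^1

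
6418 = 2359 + 4059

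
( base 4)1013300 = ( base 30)532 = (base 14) 1960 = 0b1000111110000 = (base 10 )4592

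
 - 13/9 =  - 13/9   =  -1.44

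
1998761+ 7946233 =9944994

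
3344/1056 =3 + 1/6 = 3.17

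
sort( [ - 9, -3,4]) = [ - 9,  -  3,4] 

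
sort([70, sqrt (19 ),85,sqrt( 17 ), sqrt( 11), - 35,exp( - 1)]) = [ -35,exp( - 1),sqrt(11 ), sqrt(17 ),sqrt (19),  70, 85] 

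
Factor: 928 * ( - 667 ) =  - 2^5*23^1*29^2 = -  618976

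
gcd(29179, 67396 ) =1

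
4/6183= 4/6183 =0.00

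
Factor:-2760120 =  - 2^3*3^2*5^1*11^1*17^1*41^1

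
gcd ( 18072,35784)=72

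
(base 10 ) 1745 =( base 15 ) 7B5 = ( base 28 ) 269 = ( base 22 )3d7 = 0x6D1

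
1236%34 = 12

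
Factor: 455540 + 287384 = 2^2*7^1*13^2 * 157^1 = 742924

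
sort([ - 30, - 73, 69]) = [ - 73, - 30, 69] 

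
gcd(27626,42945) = 1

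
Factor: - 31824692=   -  2^2*41^2*4733^1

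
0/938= 0  =  0.00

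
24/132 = 2/11 = 0.18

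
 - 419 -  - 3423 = 3004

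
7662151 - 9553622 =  - 1891471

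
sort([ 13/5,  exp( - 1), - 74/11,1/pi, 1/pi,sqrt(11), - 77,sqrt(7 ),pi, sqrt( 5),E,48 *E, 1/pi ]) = [ - 77,  -  74/11, 1/pi, 1/pi,  1/pi, exp ( - 1 ),sqrt( 5),13/5, sqrt(7 ), E,  pi,  sqrt( 11 ),48 * E]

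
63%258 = 63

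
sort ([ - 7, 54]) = [ - 7, 54]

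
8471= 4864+3607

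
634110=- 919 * ( - 690 ) 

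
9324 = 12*777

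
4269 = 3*1423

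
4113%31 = 21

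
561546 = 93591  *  6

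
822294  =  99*8306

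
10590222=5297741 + 5292481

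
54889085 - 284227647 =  - 229338562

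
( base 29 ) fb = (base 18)16E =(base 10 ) 446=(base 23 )j9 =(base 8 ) 676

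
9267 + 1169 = 10436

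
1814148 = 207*8764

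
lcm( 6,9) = 18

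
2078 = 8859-6781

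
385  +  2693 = 3078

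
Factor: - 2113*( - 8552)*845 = 2^3 * 5^1 * 13^2*1069^1* 2113^1 = 15269467720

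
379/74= 5 + 9/74= 5.12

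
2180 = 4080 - 1900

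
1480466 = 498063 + 982403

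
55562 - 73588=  - 18026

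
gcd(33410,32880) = 10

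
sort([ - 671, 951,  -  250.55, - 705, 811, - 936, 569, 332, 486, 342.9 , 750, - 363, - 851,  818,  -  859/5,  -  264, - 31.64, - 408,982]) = [  -  936, - 851, - 705, - 671, - 408,-363, - 264 ,-250.55, -859/5, - 31.64,332,342.9, 486, 569 , 750,  811 , 818, 951,982 ] 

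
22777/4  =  5694 + 1/4= 5694.25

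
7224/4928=129/88 = 1.47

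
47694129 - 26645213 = 21048916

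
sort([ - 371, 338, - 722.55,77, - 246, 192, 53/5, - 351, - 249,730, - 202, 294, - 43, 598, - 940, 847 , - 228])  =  [ - 940, - 722.55,-371, - 351  , - 249,  -  246 , - 228, - 202, -43, 53/5, 77, 192  ,  294,  338, 598, 730, 847] 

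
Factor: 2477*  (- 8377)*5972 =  - 2^2*1493^1*2477^1*8377^1  =  -123917978788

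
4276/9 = 4276/9 = 475.11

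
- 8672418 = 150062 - 8822480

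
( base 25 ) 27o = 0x5a9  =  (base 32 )1d9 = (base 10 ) 1449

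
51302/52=25651/26=986.58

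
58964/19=3103 + 7/19  =  3103.37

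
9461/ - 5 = -1893+4/5  =  - 1892.20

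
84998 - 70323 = 14675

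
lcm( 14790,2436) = 207060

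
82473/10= 8247 + 3/10= 8247.30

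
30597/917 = 4371/131=33.37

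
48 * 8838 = 424224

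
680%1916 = 680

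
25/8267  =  25/8267 = 0.00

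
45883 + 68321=114204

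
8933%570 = 383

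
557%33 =29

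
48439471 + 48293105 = 96732576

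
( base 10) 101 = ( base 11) 92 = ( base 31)38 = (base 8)145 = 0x65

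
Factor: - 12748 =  - 2^2 * 3187^1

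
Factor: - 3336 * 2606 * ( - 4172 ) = 36269765952 = 2^6*3^1*7^1 * 139^1*149^1*1303^1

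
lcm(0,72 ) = 0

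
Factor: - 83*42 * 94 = - 2^2*3^1 * 7^1*47^1*83^1  =  - 327684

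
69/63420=23/21140  =  0.00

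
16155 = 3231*5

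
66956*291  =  19484196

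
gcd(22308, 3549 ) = 507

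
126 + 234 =360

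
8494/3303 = 8494/3303 = 2.57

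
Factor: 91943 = 91943^1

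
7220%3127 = 966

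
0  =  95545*0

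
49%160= 49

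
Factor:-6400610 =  - 2^1*5^1*640061^1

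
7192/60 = 1798/15 = 119.87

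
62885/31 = 2028 + 17/31  =  2028.55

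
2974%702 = 166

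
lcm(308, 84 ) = 924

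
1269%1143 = 126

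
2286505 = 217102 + 2069403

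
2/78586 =1/39293 = 0.00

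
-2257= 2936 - 5193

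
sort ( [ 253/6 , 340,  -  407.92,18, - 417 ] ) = [ - 417, - 407.92, 18, 253/6, 340 ] 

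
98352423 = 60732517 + 37619906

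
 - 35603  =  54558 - 90161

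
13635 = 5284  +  8351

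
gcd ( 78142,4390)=878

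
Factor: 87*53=4611 = 3^1*29^1*53^1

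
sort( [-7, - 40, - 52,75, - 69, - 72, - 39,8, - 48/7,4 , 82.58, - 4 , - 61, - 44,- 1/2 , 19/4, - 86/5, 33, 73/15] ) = [  -  72, - 69,-61, - 52, - 44 , - 40, - 39, - 86/5,  -  7 , - 48/7, - 4 ,-1/2, 4, 19/4, 73/15, 8, 33,75, 82.58 ]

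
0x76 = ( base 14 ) 86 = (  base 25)4I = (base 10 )118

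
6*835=5010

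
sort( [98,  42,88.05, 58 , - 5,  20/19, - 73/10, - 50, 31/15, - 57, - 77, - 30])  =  [ - 77,-57, - 50, - 30,- 73/10, - 5 , 20/19,31/15,42 , 58,88.05,98]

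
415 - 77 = 338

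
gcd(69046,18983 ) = 1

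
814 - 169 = 645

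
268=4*67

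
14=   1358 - 1344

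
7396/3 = 7396/3 = 2465.33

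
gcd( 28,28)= 28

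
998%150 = 98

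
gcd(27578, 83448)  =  2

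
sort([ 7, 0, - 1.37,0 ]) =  [ - 1.37, 0, 0, 7 ]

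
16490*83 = 1368670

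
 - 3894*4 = -15576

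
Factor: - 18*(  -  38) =2^2 * 3^2 * 19^1 = 684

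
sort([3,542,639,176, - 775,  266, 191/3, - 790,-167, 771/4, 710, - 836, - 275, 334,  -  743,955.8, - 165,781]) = [ - 836,-790, - 775, - 743, - 275, - 167,-165,3,191/3,176, 771/4,266, 334,542, 639,710 , 781,955.8 ] 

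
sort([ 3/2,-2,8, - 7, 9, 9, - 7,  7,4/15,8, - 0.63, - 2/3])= [ - 7, - 7, - 2, - 2/3,-0.63,4/15,  3/2,7, 8,8, 9, 9 ] 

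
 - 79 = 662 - 741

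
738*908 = 670104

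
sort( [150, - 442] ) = [ - 442,  150]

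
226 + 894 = 1120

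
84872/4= 21218 = 21218.00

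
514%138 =100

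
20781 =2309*9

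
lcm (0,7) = 0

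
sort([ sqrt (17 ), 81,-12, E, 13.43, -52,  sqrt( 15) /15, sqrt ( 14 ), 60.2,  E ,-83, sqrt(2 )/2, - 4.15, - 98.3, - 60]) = [ -98.3,  -  83,-60, - 52, - 12, - 4.15,sqrt(15 )/15, sqrt(2 )/2,E, E , sqrt(14), sqrt( 17),13.43, 60.2,81]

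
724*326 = 236024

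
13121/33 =397 + 20/33=397.61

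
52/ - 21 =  - 3+ 11/21 = - 2.48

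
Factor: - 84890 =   -  2^1 * 5^1*13^1* 653^1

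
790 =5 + 785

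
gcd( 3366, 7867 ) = 1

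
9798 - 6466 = 3332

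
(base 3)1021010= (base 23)1H1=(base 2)1110011001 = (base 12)649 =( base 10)921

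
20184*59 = 1190856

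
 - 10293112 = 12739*( - 808) 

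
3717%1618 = 481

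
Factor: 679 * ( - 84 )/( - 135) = 19012/45 = 2^2 * 3^(  -  2)*5^( - 1 ) * 7^2*  97^1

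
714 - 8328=-7614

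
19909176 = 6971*2856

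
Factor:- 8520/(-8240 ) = 2^( - 1)*3^1*71^1*103^( - 1 ) = 213/206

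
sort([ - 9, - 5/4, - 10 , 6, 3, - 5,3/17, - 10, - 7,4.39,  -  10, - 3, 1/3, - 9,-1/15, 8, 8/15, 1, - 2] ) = [ - 10, - 10, - 10,  -  9, - 9,-7, - 5, - 3, - 2,  -  5/4, - 1/15,  3/17,  1/3,8/15, 1,3,4.39,6, 8]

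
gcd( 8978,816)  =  2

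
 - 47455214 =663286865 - 710742079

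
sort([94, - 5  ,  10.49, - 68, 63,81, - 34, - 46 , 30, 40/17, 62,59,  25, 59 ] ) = [- 68, - 46, - 34 , - 5, 40/17,10.49,25 , 30,59,59, 62, 63,81,94]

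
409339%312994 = 96345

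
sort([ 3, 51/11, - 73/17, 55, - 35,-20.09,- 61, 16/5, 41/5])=[ - 61, - 35, - 20.09 , - 73/17, 3, 16/5,  51/11,  41/5,55 ] 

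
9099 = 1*9099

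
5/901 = 5/901 = 0.01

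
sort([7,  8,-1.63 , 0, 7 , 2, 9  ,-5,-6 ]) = [ - 6,-5,-1.63, 0, 2 , 7, 7, 8, 9]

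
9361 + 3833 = 13194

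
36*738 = 26568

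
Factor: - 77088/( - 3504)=22 = 2^1*11^1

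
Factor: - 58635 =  - 3^2*5^1*1303^1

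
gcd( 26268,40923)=3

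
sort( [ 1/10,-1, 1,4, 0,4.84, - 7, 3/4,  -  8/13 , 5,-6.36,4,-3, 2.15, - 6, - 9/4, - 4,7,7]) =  [ - 7, - 6.36, - 6,-4, - 3, - 9/4, - 1, - 8/13 , 0,1/10,3/4,1, 2.15, 4, 4,4.84,  5, 7, 7 ] 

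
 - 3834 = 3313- 7147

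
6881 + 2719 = 9600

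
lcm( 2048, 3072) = 6144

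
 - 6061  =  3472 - 9533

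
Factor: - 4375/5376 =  - 625/768 = - 2^( - 8)*3^ (  -  1 )*5^4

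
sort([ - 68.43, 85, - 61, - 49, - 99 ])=[ - 99,-68.43, - 61 ,-49, 85 ] 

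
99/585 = 11/65=0.17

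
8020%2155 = 1555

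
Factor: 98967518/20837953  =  2^1*13^1*563^1 * 1129^( - 1 )*6761^1*18457^( - 1)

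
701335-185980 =515355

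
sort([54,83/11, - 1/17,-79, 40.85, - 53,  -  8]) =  [  -  79,-53, - 8,- 1/17,83/11,40.85 , 54]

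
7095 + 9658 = 16753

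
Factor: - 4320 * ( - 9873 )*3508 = 2^7*3^5 * 5^1 * 877^1*1097^1 = 149620970880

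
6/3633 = 2/1211 = 0.00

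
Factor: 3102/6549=1034/2183 = 2^1*11^1*37^( - 1 )*47^1 * 59^(-1)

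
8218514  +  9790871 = 18009385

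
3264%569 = 419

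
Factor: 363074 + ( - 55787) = 307287=   3^3 * 19^1 * 599^1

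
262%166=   96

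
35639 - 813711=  - 778072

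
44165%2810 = 2015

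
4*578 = 2312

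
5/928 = 5/928 = 0.01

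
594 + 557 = 1151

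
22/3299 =22/3299 = 0.01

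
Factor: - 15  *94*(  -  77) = 108570 = 2^1 * 3^1*5^1*7^1*11^1*47^1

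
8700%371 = 167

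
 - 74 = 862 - 936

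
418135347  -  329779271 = 88356076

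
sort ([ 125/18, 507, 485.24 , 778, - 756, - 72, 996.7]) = [-756,-72 , 125/18,485.24, 507,778,996.7]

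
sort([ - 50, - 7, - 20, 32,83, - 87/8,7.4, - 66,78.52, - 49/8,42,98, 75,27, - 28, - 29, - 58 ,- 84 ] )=[ - 84, - 66, - 58, - 50, - 29, - 28, - 20,-87/8,  -  7,  -  49/8,7.4,27,32, 42,75, 78.52,83,98]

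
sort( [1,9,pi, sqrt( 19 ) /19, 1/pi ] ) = [sqrt(19 )/19,  1/pi,1, pi,9]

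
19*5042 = 95798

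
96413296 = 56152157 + 40261139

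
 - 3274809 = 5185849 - 8460658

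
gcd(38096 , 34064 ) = 16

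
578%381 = 197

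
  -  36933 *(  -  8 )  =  295464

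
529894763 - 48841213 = 481053550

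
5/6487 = 5/6487 =0.00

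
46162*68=3139016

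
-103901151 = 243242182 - 347143333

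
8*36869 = 294952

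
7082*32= 226624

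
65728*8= 525824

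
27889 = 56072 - 28183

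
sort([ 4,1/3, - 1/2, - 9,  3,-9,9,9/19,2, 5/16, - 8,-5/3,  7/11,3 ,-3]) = [-9,-9, - 8,-3, - 5/3, - 1/2, 5/16,1/3,9/19,7/11,  2 , 3,3,4, 9 ] 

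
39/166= 39/166 = 0.23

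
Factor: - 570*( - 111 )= 63270 = 2^1*3^2*5^1 * 19^1*37^1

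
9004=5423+3581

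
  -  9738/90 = - 109  +  4/5 = -108.20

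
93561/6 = 15593  +  1/2 = 15593.50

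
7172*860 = 6167920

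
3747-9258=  - 5511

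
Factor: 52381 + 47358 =99739=17^1 * 5867^1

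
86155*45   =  3876975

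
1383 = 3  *461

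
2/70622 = 1/35311 = 0.00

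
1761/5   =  352 + 1/5 = 352.20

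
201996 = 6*33666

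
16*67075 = 1073200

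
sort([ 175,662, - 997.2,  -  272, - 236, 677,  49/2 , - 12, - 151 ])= [ - 997.2,  -  272, - 236 , - 151, - 12, 49/2,175, 662,677 ]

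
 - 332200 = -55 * 6040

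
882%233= 183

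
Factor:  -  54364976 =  - 2^4*3397811^1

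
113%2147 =113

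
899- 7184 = -6285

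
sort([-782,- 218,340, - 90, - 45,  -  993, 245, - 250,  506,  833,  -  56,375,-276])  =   [ - 993,-782 , - 276, - 250,-218, - 90, - 56,-45, 245,340,375, 506, 833]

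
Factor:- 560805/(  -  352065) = 7^1 * 109^1*479^(-1 ) = 763/479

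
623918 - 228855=395063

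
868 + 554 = 1422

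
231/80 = 2 + 71/80= 2.89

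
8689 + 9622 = 18311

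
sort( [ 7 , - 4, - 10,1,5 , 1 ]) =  [-10,- 4, 1, 1, 5,7 ] 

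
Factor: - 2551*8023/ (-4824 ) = 2^( - 3) * 3^( - 2 )*67^( - 1) * 71^1*113^1*2551^1 = 20466673/4824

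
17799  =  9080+8719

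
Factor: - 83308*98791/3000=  - 2^( - 1 )*3^( - 1)*5^( - 3)*7^1*11^1*59^1*353^1*1283^1=- 2057520157/750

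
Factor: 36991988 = 2^2*11^1*840727^1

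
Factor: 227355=3^1 * 5^1*23^1*659^1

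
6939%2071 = 726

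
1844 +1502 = 3346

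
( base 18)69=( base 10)117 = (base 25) 4h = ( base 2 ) 1110101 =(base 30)3R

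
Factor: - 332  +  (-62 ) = -394 = -2^1*197^1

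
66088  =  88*751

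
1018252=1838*554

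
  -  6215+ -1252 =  -7467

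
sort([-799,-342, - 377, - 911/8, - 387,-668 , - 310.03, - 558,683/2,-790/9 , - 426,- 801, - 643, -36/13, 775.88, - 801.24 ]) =[ - 801.24, - 801 ,  -  799, - 668,-643, - 558  , - 426, - 387,- 377, -342,-310.03, - 911/8,  -  790/9, - 36/13 , 683/2,775.88] 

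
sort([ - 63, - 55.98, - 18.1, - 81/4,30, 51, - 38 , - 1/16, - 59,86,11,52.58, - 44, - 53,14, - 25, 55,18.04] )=[ - 63, - 59, - 55.98, - 53, - 44  , - 38,-25, - 81/4, - 18.1, - 1/16,11,14, 18.04, 30,51,52.58 , 55, 86] 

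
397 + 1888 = 2285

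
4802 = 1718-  - 3084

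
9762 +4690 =14452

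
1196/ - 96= - 13+ 13/24 = - 12.46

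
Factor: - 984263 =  - 7^2 *53^1*379^1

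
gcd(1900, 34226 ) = 2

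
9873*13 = 128349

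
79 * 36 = 2844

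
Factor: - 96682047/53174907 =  - 32227349/17724969 = -  3^(-2)*7^2 * 11^1*47^( - 1 )*41903^( - 1)*59791^1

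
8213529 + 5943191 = 14156720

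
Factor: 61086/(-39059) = - 2^1*3^1*139^( - 1)*281^ ( - 1)*10181^1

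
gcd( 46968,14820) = 228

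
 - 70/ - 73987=70/73987 =0.00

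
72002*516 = 37153032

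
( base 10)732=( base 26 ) 124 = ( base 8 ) 1334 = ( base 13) 444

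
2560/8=320 = 320.00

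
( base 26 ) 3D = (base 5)331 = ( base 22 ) 43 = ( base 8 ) 133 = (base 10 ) 91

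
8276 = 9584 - 1308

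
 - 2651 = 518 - 3169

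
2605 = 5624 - 3019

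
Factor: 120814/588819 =2^1*3^(-1)*7^(  -  1)*11^( - 1) * 29^1*2083^1*2549^( - 1)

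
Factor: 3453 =3^1*1151^1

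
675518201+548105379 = 1223623580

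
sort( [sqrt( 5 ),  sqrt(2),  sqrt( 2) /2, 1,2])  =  [sqrt( 2)/2, 1,  sqrt(2),  2,sqrt (5)] 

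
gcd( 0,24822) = 24822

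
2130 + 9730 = 11860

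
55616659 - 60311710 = -4695051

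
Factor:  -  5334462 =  - 2^1*3^2*7^1 *42337^1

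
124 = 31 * 4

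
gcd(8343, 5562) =2781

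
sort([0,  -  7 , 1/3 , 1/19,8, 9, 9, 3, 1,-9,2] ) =[ - 9, - 7, 0, 1/19,1/3,1, 2, 3,  8 , 9 , 9 ]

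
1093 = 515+578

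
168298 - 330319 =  - 162021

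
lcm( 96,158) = 7584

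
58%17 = 7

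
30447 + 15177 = 45624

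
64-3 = 61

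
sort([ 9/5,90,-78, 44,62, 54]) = [ - 78,9/5,44,54,62,90]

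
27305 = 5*5461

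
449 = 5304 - 4855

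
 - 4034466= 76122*( - 53) 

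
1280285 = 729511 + 550774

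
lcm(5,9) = 45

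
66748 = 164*407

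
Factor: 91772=2^2*22943^1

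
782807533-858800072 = -75992539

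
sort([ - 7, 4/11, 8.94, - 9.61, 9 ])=[-9.61,-7 , 4/11, 8.94, 9 ]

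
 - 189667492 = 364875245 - 554542737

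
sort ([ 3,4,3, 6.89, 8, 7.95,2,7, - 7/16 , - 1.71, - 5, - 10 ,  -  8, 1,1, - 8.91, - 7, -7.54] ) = [ - 10, - 8.91 , -8, - 7.54, - 7, - 5, - 1.71,- 7/16, 1, 1,2,3,3,4, 6.89 , 7, 7.95 , 8]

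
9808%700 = 8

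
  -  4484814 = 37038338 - 41523152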